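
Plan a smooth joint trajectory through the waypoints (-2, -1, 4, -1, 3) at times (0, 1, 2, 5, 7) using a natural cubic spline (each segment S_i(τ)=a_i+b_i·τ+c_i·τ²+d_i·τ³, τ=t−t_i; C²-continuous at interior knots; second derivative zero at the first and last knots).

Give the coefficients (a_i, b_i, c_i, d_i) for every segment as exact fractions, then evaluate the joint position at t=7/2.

  seg 0: a=-2 b=-263/822 c=0 d=1085/822
  seg 1: a=-1 b=1496/411 c=1085/274 d=-2137/822
  seg 2: a=4 b=3091/822 c=-526/137 d=1669/2466
  seg 3: a=-1 b=-412/411 c=617/274 d=-617/1644
S(7/2) = 7203/2192

Δ: Δ0=1, Δ1=5, Δ2=-5/3, Δ3=2
row 1: diag=4, rhs=24; c'=1/4, d'=6
row 2: denom=8−1·1/4=31/4; d'=(-40−1·6)/(31/4)=-184/31
row 3: denom=10−3·12/31=274/31; d'=(22−3·-184/31)/(274/31)=617/137
back: M3=617/137
back: M2=-184/31−12/31·617/137=-1052/137
back: M1=6−1/4·-1052/137=1085/137
M: M0=0, M1=1085/137, M2=-1052/137, M3=617/137, M4=0
seg 0: a=-2, c=M0/2=0, d=(M1−M0)/(6·1)=1085/822, b=Δ0−h0·(2M0+M1)/6=-263/822
seg 1: a=-1, c=M1/2=1085/274, d=(M2−M1)/(6·1)=-2137/822, b=Δ1−h1·(2M1+M2)/6=1496/411
seg 2: a=4, c=M2/2=-526/137, d=(M3−M2)/(6·3)=1669/2466, b=Δ2−h2·(2M2+M3)/6=3091/822
seg 3: a=-1, c=M3/2=617/274, d=(M4−M3)/(6·2)=-617/1644, b=Δ3−h3·(2M3+M4)/6=-412/411
t_q=7/2 → seg 2, τ=3/2; S=4+3091/822·τ+-526/137·τ²+1669/2466·τ³=7203/2192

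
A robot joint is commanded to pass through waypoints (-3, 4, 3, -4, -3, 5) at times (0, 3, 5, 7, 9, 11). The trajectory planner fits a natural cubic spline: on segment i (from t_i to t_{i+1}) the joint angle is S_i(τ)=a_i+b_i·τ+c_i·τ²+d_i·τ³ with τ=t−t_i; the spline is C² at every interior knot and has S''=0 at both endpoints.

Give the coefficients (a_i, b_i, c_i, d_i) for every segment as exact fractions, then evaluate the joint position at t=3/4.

Δ: Δ0=7/3, Δ1=-1/2, Δ2=-7/2, Δ3=1/2, Δ4=4
row 1: diag=10, rhs=-17; c'=1/5, d'=-17/10
row 2: denom=8−2·1/5=38/5; d'=(-18−2·-17/10)/(38/5)=-73/38
row 3: denom=8−2·5/19=142/19; d'=(24−2·-73/38)/(142/19)=529/142
row 4: denom=8−2·19/71=530/71; d'=(21−2·529/142)/(530/71)=481/265
back: M4=481/265
back: M3=529/142−19/71·481/265=1717/530
back: M2=-73/38−5/19·1717/530=-147/53
back: M1=-17/10−1/5·-147/53=-607/530
M: M0=0, M1=-607/530, M2=-147/53, M3=1717/530, M4=481/265, M5=0
seg 0: a=-3, c=M0/2=0, d=(M1−M0)/(6·3)=-607/9540, b=Δ0−h0·(2M0+M1)/6=9241/3180
seg 1: a=4, c=M1/2=-607/1060, d=(M2−M1)/(6·2)=-863/6360, b=Δ1−h1·(2M1+M2)/6=1889/1590
seg 2: a=3, c=M2/2=-147/106, d=(M3−M2)/(6·2)=3187/6360, b=Δ2−h2·(2M2+M3)/6=-2171/795
seg 3: a=-4, c=M3/2=1717/1060, d=(M4−M3)/(6·2)=-151/1272, b=Δ3−h3·(2M3+M4)/6=-3601/1590
seg 4: a=-3, c=M4/2=481/530, d=(M5−M4)/(6·2)=-481/3180, b=Δ4−h4·(2M4+M5)/6=2218/795
t_q=3/4 → seg 0, τ=3/4; S=-3+9241/3180·τ+0·τ²+-607/9540·τ³=-11497/13568

  seg 0: a=-3 b=9241/3180 c=0 d=-607/9540
  seg 1: a=4 b=1889/1590 c=-607/1060 d=-863/6360
  seg 2: a=3 b=-2171/795 c=-147/106 d=3187/6360
  seg 3: a=-4 b=-3601/1590 c=1717/1060 d=-151/1272
  seg 4: a=-3 b=2218/795 c=481/530 d=-481/3180
S(3/4) = -11497/13568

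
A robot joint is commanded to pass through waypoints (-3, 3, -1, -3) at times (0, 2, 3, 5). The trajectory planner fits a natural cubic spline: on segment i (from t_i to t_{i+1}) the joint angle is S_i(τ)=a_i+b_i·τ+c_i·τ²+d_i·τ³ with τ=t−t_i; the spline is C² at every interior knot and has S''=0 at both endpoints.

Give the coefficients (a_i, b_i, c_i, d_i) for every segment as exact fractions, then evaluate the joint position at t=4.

Δ: Δ0=3, Δ1=-4, Δ2=-1
row 1: diag=6, rhs=-42; c'=1/6, d'=-7
row 2: denom=6−1·1/6=35/6; d'=(18−1·-7)/(35/6)=30/7
back: M2=30/7
back: M1=-7−1/6·30/7=-54/7
M: M0=0, M1=-54/7, M2=30/7, M3=0
seg 0: a=-3, c=M0/2=0, d=(M1−M0)/(6·2)=-9/14, b=Δ0−h0·(2M0+M1)/6=39/7
seg 1: a=3, c=M1/2=-27/7, d=(M2−M1)/(6·1)=2, b=Δ1−h1·(2M1+M2)/6=-15/7
seg 2: a=-1, c=M2/2=15/7, d=(M3−M2)/(6·2)=-5/14, b=Δ2−h2·(2M2+M3)/6=-27/7
t_q=4 → seg 2, τ=1; S=-1+-27/7·τ+15/7·τ²+-5/14·τ³=-43/14

  seg 0: a=-3 b=39/7 c=0 d=-9/14
  seg 1: a=3 b=-15/7 c=-27/7 d=2
  seg 2: a=-1 b=-27/7 c=15/7 d=-5/14
S(4) = -43/14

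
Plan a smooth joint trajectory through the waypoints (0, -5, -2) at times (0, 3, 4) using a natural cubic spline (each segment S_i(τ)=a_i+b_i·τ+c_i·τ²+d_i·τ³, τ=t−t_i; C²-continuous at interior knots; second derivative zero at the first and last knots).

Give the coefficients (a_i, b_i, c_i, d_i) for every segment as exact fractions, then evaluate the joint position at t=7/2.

  seg 0: a=0 b=-41/12 c=0 d=7/36
  seg 1: a=-5 b=11/6 c=7/4 d=-7/12
S(7/2) = -119/32

Δ: Δ0=-5/3, Δ1=3
row 1: diag=8, rhs=28; c'=1/8, d'=7/2
back: M1=7/2
M: M0=0, M1=7/2, M2=0
seg 0: a=0, c=M0/2=0, d=(M1−M0)/(6·3)=7/36, b=Δ0−h0·(2M0+M1)/6=-41/12
seg 1: a=-5, c=M1/2=7/4, d=(M2−M1)/(6·1)=-7/12, b=Δ1−h1·(2M1+M2)/6=11/6
t_q=7/2 → seg 1, τ=1/2; S=-5+11/6·τ+7/4·τ²+-7/12·τ³=-119/32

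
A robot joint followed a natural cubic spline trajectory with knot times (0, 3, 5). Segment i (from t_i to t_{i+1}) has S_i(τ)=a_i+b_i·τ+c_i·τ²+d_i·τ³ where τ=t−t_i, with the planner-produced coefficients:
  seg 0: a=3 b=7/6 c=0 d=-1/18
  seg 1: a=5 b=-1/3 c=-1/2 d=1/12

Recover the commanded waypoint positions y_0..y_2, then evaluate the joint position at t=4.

y_0 = S_0(0) = a_0 = 3
y_1 = S_1(0) = a_1 = 5
y_2 = S_1(2) = 3
t_q=4 is in segment 1 (τ=1); S_1(τ)=17/4

y_0=3 y_1=5 y_2=3
S(4) = 17/4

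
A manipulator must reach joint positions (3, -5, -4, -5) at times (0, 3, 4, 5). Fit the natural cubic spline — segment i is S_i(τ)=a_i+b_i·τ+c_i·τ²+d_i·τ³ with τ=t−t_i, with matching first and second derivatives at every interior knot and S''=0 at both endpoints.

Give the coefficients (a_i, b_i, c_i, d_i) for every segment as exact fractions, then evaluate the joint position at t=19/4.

Δ: Δ0=-8/3, Δ1=1, Δ2=-1
row 1: diag=8, rhs=22; c'=1/8, d'=11/4
row 2: denom=4−1·1/8=31/8; d'=(-12−1·11/4)/(31/8)=-118/31
back: M2=-118/31
back: M1=11/4−1/8·-118/31=100/31
M: M0=0, M1=100/31, M2=-118/31, M3=0
seg 0: a=3, c=M0/2=0, d=(M1−M0)/(6·3)=50/279, b=Δ0−h0·(2M0+M1)/6=-398/93
seg 1: a=-5, c=M1/2=50/31, d=(M2−M1)/(6·1)=-109/93, b=Δ1−h1·(2M1+M2)/6=52/93
seg 2: a=-4, c=M2/2=-59/31, d=(M3−M2)/(6·1)=59/93, b=Δ2−h2·(2M2+M3)/6=25/93
t_q=19/4 → seg 2, τ=3/4; S=-4+25/93·τ+-59/31·τ²+59/93·τ³=-9129/1984

  seg 0: a=3 b=-398/93 c=0 d=50/279
  seg 1: a=-5 b=52/93 c=50/31 d=-109/93
  seg 2: a=-4 b=25/93 c=-59/31 d=59/93
S(19/4) = -9129/1984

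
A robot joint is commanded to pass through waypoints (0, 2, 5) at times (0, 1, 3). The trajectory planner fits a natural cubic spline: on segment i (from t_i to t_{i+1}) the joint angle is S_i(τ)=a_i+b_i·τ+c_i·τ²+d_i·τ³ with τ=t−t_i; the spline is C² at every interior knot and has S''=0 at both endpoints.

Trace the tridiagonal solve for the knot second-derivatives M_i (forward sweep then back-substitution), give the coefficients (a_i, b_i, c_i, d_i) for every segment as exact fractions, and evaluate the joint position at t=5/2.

  seg 0: a=0 b=25/12 c=0 d=-1/12
  seg 1: a=2 b=11/6 c=-1/4 d=1/24
S(5/2) = 277/64

Δ: Δ0=2, Δ1=3/2
row 1: diag=6, rhs=-3; c'=1/3, d'=-1/2
back: M1=-1/2
M: M0=0, M1=-1/2, M2=0
seg 0: a=0, c=M0/2=0, d=(M1−M0)/(6·1)=-1/12, b=Δ0−h0·(2M0+M1)/6=25/12
seg 1: a=2, c=M1/2=-1/4, d=(M2−M1)/(6·2)=1/24, b=Δ1−h1·(2M1+M2)/6=11/6
t_q=5/2 → seg 1, τ=3/2; S=2+11/6·τ+-1/4·τ²+1/24·τ³=277/64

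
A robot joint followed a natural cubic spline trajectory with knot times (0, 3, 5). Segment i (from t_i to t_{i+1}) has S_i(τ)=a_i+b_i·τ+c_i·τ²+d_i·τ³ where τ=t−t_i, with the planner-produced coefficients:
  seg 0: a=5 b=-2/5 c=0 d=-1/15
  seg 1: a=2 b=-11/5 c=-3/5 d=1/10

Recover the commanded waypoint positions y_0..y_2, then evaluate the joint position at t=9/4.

y_0 = S_0(0) = a_0 = 5
y_1 = S_1(0) = a_1 = 2
y_2 = S_1(2) = -4
t_q=9/4 is in segment 0 (τ=9/4); S_0(τ)=1069/320

y_0=5 y_1=2 y_2=-4
S(9/4) = 1069/320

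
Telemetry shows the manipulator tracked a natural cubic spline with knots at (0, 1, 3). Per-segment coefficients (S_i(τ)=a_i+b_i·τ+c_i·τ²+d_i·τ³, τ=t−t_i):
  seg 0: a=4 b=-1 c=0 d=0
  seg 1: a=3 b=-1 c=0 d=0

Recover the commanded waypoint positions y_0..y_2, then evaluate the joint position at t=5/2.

y_0 = S_0(0) = a_0 = 4
y_1 = S_1(0) = a_1 = 3
y_2 = S_1(2) = 1
t_q=5/2 is in segment 1 (τ=3/2); S_1(τ)=3/2

y_0=4 y_1=3 y_2=1
S(5/2) = 3/2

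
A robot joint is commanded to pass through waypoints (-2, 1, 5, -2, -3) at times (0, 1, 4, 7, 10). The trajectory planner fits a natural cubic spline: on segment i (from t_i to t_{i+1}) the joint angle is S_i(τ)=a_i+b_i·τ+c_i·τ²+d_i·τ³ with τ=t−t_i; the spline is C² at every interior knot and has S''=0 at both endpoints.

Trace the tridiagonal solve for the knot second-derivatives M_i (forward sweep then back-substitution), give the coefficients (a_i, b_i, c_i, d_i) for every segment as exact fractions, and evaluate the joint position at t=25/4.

Δ: Δ0=3, Δ1=4/3, Δ2=-7/3, Δ3=-1/3
row 1: diag=8, rhs=-10; c'=3/8, d'=-5/4
row 2: denom=12−3·3/8=87/8; d'=(-22−3·-5/4)/(87/8)=-146/87
row 3: denom=12−3·8/29=324/29; d'=(12−3·-146/87)/(324/29)=247/162
back: M3=247/162
back: M2=-146/87−8/29·247/162=-170/81
back: M1=-5/4−3/8·-170/81=-25/54
M: M0=0, M1=-25/54, M2=-170/81, M3=247/162, M4=0
seg 0: a=-2, c=M0/2=0, d=(M1−M0)/(6·1)=-25/324, b=Δ0−h0·(2M0+M1)/6=997/324
seg 1: a=1, c=M1/2=-25/108, d=(M2−M1)/(6·3)=-265/2916, b=Δ1−h1·(2M1+M2)/6=461/162
seg 2: a=5, c=M2/2=-85/81, d=(M3−M2)/(6·3)=587/2916, b=Δ2−h2·(2M2+M3)/6=-323/324
seg 3: a=-2, c=M3/2=247/324, d=(M4−M3)/(6·3)=-247/2916, b=Δ3−h3·(2M3+M4)/6=-301/162
t_q=25/4 → seg 2, τ=9/4; S=5+-323/324·τ+-85/81·τ²+587/2916·τ³=-605/2304

  seg 0: a=-2 b=997/324 c=0 d=-25/324
  seg 1: a=1 b=461/162 c=-25/108 d=-265/2916
  seg 2: a=5 b=-323/324 c=-85/81 d=587/2916
  seg 3: a=-2 b=-301/162 c=247/324 d=-247/2916
S(25/4) = -605/2304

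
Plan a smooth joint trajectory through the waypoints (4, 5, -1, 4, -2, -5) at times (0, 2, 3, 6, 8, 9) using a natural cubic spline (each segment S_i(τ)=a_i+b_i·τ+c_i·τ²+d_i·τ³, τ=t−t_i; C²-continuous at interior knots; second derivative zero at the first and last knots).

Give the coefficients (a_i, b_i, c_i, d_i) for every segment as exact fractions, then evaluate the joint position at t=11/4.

  seg 0: a=4 b=5477/1731 c=0 d=-9223/13848
  seg 1: a=5 b=-16715/3462 c=-9223/2308 d=19555/6924
  seg 2: a=-1 b=-30103/6924 c=2583/577 d=-5705/6924
  seg 3: a=4 b=919/3462 c=-6783/2308 d=2261/3462
  seg 4: a=-2 b=-12647/3462 c=2261/2308 d=-2261/6924
S(11/4) = 47647/147712

Δ: Δ0=1/2, Δ1=-6, Δ2=5/3, Δ3=-3, Δ4=-3
row 1: diag=6, rhs=-39; c'=1/6, d'=-13/2
row 2: denom=8−1·1/6=47/6; d'=(46−1·-13/2)/(47/6)=315/47
row 3: denom=10−3·18/47=416/47; d'=(-28−3·315/47)/(416/47)=-2261/416
row 4: denom=6−2·47/208=577/104; d'=(0−2·-2261/416)/(577/104)=2261/1154
back: M4=2261/1154
back: M3=-2261/416−47/208·2261/1154=-6783/1154
back: M2=315/47−18/47·-6783/1154=5166/577
back: M1=-13/2−1/6·5166/577=-9223/1154
M: M0=0, M1=-9223/1154, M2=5166/577, M3=-6783/1154, M4=2261/1154, M5=0
seg 0: a=4, c=M0/2=0, d=(M1−M0)/(6·2)=-9223/13848, b=Δ0−h0·(2M0+M1)/6=5477/1731
seg 1: a=5, c=M1/2=-9223/2308, d=(M2−M1)/(6·1)=19555/6924, b=Δ1−h1·(2M1+M2)/6=-16715/3462
seg 2: a=-1, c=M2/2=2583/577, d=(M3−M2)/(6·3)=-5705/6924, b=Δ2−h2·(2M2+M3)/6=-30103/6924
seg 3: a=4, c=M3/2=-6783/2308, d=(M4−M3)/(6·2)=2261/3462, b=Δ3−h3·(2M3+M4)/6=919/3462
seg 4: a=-2, c=M4/2=2261/2308, d=(M5−M4)/(6·1)=-2261/6924, b=Δ4−h4·(2M4+M5)/6=-12647/3462
t_q=11/4 → seg 1, τ=3/4; S=5+-16715/3462·τ+-9223/2308·τ²+19555/6924·τ³=47647/147712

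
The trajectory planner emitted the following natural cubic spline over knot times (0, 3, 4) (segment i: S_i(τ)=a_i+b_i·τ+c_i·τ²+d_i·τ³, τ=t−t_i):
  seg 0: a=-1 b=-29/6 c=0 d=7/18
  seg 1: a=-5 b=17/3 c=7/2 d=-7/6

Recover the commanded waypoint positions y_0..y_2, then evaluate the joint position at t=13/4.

y_0 = S_0(0) = a_0 = -1
y_1 = S_1(0) = a_1 = -5
y_2 = S_1(1) = 3
t_q=13/4 is in segment 1 (τ=1/4); S_1(τ)=-433/128

y_0=-1 y_1=-5 y_2=3
S(13/4) = -433/128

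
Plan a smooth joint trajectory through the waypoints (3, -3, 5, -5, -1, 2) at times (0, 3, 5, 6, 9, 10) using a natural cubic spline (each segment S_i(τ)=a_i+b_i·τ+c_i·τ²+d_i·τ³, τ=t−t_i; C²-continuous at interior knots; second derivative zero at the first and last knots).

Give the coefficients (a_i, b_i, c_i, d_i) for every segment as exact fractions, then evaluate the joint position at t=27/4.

Δ: Δ0=-2, Δ1=4, Δ2=-10, Δ3=4/3, Δ4=3
row 1: diag=10, rhs=36; c'=1/5, d'=18/5
row 2: denom=6−2·1/5=28/5; d'=(-84−2·18/5)/(28/5)=-114/7
row 3: denom=8−1·5/28=219/28; d'=(68−1·-114/7)/(219/28)=2360/219
row 4: denom=8−3·28/73=500/73; d'=(10−3·2360/219)/(500/73)=-163/50
back: M4=-163/50
back: M3=2360/219−28/73·-163/50=902/75
back: M2=-114/7−5/28·902/75=-553/30
back: M1=18/5−1/5·-553/30=1093/150
M: M0=0, M1=1093/150, M2=-553/30, M3=902/75, M4=-163/50, M5=0
seg 0: a=3, c=M0/2=0, d=(M1−M0)/(6·3)=1093/2700, b=Δ0−h0·(2M0+M1)/6=-1693/300
seg 1: a=-3, c=M1/2=1093/300, d=(M2−M1)/(6·2)=-643/300, b=Δ1−h1·(2M1+M2)/6=793/150
seg 2: a=5, c=M2/2=-553/60, d=(M3−M2)/(6·1)=1523/300, b=Δ2−h2·(2M2+M3)/6=-293/50
seg 3: a=-5, c=M3/2=451/75, d=(M4−M3)/(6·3)=-2293/2700, b=Δ3−h3·(2M3+M4)/6=-2719/300
seg 4: a=-1, c=M4/2=-163/100, d=(M5−M4)/(6·1)=163/300, b=Δ4−h4·(2M4+M5)/6=613/150
t_q=27/4 → seg 3, τ=3/4; S=-5+-2719/300·τ+451/75·τ²+-2293/2700·τ³=-56149/6400

  seg 0: a=3 b=-1693/300 c=0 d=1093/2700
  seg 1: a=-3 b=793/150 c=1093/300 d=-643/300
  seg 2: a=5 b=-293/50 c=-553/60 d=1523/300
  seg 3: a=-5 b=-2719/300 c=451/75 d=-2293/2700
  seg 4: a=-1 b=613/150 c=-163/100 d=163/300
S(27/4) = -56149/6400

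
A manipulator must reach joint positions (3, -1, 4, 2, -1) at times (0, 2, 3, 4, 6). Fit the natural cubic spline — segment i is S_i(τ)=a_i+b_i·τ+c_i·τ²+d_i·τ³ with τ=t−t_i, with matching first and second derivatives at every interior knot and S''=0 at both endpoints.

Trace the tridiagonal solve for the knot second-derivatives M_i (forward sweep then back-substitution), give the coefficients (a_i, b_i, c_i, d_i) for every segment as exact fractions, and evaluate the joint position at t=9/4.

  seg 0: a=3 b=-61/12 c=0 d=37/48
  seg 1: a=-1 b=25/6 c=37/8 d=-91/24
  seg 2: a=4 b=49/24 c=-27/4 d=65/24
  seg 3: a=2 b=-10/3 c=11/8 d=-11/48
S(9/4) = 139/512

Δ: Δ0=-2, Δ1=5, Δ2=-2, Δ3=-3/2
row 1: diag=6, rhs=42; c'=1/6, d'=7
row 2: denom=4−1·1/6=23/6; d'=(-42−1·7)/(23/6)=-294/23
row 3: denom=6−1·6/23=132/23; d'=(3−1·-294/23)/(132/23)=11/4
back: M3=11/4
back: M2=-294/23−6/23·11/4=-27/2
back: M1=7−1/6·-27/2=37/4
M: M0=0, M1=37/4, M2=-27/2, M3=11/4, M4=0
seg 0: a=3, c=M0/2=0, d=(M1−M0)/(6·2)=37/48, b=Δ0−h0·(2M0+M1)/6=-61/12
seg 1: a=-1, c=M1/2=37/8, d=(M2−M1)/(6·1)=-91/24, b=Δ1−h1·(2M1+M2)/6=25/6
seg 2: a=4, c=M2/2=-27/4, d=(M3−M2)/(6·1)=65/24, b=Δ2−h2·(2M2+M3)/6=49/24
seg 3: a=2, c=M3/2=11/8, d=(M4−M3)/(6·2)=-11/48, b=Δ3−h3·(2M3+M4)/6=-10/3
t_q=9/4 → seg 1, τ=1/4; S=-1+25/6·τ+37/8·τ²+-91/24·τ³=139/512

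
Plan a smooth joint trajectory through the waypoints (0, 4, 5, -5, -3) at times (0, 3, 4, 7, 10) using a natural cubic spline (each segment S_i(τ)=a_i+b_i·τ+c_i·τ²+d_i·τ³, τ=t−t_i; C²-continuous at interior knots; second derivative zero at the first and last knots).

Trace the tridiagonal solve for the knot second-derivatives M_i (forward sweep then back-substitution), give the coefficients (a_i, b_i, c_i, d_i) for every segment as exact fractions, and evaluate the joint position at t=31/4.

Δ: Δ0=4/3, Δ1=1, Δ2=-10/3, Δ3=2/3
row 1: diag=8, rhs=-2; c'=1/8, d'=-1/4
row 2: denom=8−1·1/8=63/8; d'=(-26−1·-1/4)/(63/8)=-206/63
row 3: denom=12−3·8/21=76/7; d'=(24−3·-206/63)/(76/7)=355/114
back: M3=355/114
back: M2=-206/63−8/21·355/114=-254/57
back: M1=-1/4−1/8·-254/57=35/114
M: M0=0, M1=35/114, M2=-254/57, M3=355/114, M4=0
seg 0: a=0, c=M0/2=0, d=(M1−M0)/(6·3)=35/2052, b=Δ0−h0·(2M0+M1)/6=269/228
seg 1: a=4, c=M1/2=35/228, d=(M2−M1)/(6·1)=-181/228, b=Δ1−h1·(2M1+M2)/6=187/114
seg 2: a=5, c=M2/2=-127/57, d=(M3−M2)/(6·3)=863/2052, b=Δ2−h2·(2M2+M3)/6=-33/76
seg 3: a=-5, c=M3/2=355/228, d=(M4−M3)/(6·3)=-355/2052, b=Δ3−h3·(2M3+M4)/6=-93/38
t_q=31/4 → seg 3, τ=3/4; S=-5+-93/38·τ+355/228·τ²+-355/2052·τ³=-29343/4864

  seg 0: a=0 b=269/228 c=0 d=35/2052
  seg 1: a=4 b=187/114 c=35/228 d=-181/228
  seg 2: a=5 b=-33/76 c=-127/57 d=863/2052
  seg 3: a=-5 b=-93/38 c=355/228 d=-355/2052
S(31/4) = -29343/4864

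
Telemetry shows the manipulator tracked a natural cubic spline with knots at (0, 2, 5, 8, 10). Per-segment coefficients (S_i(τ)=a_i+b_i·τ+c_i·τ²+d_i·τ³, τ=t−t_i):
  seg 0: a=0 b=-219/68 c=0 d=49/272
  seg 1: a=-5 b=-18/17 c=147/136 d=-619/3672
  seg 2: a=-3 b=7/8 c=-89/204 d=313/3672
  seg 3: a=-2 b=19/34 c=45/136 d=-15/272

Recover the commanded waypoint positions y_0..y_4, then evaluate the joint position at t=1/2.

y_0 = S_0(0) = a_0 = 0
y_1 = S_1(0) = a_1 = -5
y_2 = S_2(0) = a_2 = -3
y_3 = S_3(0) = a_3 = -2
y_4 = S_3(2) = 0
t_q=1/2 is in segment 0 (τ=1/2); S_0(τ)=-3455/2176

y_0=0 y_1=-5 y_2=-3 y_3=-2 y_4=0
S(1/2) = -3455/2176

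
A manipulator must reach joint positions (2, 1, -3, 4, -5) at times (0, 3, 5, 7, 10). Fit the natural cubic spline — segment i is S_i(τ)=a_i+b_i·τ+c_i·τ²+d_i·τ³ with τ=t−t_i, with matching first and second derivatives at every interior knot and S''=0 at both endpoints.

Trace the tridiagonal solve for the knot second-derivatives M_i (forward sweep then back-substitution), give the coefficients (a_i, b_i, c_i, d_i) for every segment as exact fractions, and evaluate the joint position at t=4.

Δ: Δ0=-1/3, Δ1=-2, Δ2=7/2, Δ3=-3
row 1: diag=10, rhs=-10; c'=1/5, d'=-1
row 2: denom=8−2·1/5=38/5; d'=(33−2·-1)/(38/5)=175/38
row 3: denom=10−2·5/19=180/19; d'=(-39−2·175/38)/(180/19)=-229/45
back: M3=-229/45
back: M2=175/38−5/19·-229/45=107/18
back: M1=-1−1/5·107/18=-197/90
M: M0=0, M1=-197/90, M2=107/18, M3=-229/45, M4=0
seg 0: a=2, c=M0/2=0, d=(M1−M0)/(6·3)=-197/1620, b=Δ0−h0·(2M0+M1)/6=137/180
seg 1: a=1, c=M1/2=-197/180, d=(M2−M1)/(6·2)=61/90, b=Δ1−h1·(2M1+M2)/6=-227/90
seg 2: a=-3, c=M2/2=107/36, d=(M3−M2)/(6·2)=-331/360, b=Δ2−h2·(2M2+M3)/6=37/30
seg 3: a=4, c=M3/2=-229/90, d=(M4−M3)/(6·3)=229/810, b=Δ3−h3·(2M3+M4)/6=94/45
t_q=4 → seg 1, τ=1; S=1+-227/90·τ+-197/180·τ²+61/90·τ³=-349/180

  seg 0: a=2 b=137/180 c=0 d=-197/1620
  seg 1: a=1 b=-227/90 c=-197/180 d=61/90
  seg 2: a=-3 b=37/30 c=107/36 d=-331/360
  seg 3: a=4 b=94/45 c=-229/90 d=229/810
S(4) = -349/180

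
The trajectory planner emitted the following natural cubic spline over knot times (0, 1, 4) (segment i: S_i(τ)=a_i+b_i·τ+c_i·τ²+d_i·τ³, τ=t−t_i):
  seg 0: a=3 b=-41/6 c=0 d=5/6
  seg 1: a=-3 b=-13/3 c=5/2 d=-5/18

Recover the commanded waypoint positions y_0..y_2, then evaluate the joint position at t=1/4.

y_0=3 y_1=-3 y_2=-1
S(1/4) = 167/128

y_0 = S_0(0) = a_0 = 3
y_1 = S_1(0) = a_1 = -3
y_2 = S_1(3) = -1
t_q=1/4 is in segment 0 (τ=1/4); S_0(τ)=167/128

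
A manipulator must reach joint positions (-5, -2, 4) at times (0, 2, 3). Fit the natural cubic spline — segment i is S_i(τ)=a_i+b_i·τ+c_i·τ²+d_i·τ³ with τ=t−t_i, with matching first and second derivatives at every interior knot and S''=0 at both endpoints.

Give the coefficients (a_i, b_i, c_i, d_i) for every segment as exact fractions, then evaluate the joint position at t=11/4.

  seg 0: a=-5 b=0 c=0 d=3/8
  seg 1: a=-2 b=9/2 c=9/4 d=-3/4
S(11/4) = 595/256

Δ: Δ0=3/2, Δ1=6
row 1: diag=6, rhs=27; c'=1/6, d'=9/2
back: M1=9/2
M: M0=0, M1=9/2, M2=0
seg 0: a=-5, c=M0/2=0, d=(M1−M0)/(6·2)=3/8, b=Δ0−h0·(2M0+M1)/6=0
seg 1: a=-2, c=M1/2=9/4, d=(M2−M1)/(6·1)=-3/4, b=Δ1−h1·(2M1+M2)/6=9/2
t_q=11/4 → seg 1, τ=3/4; S=-2+9/2·τ+9/4·τ²+-3/4·τ³=595/256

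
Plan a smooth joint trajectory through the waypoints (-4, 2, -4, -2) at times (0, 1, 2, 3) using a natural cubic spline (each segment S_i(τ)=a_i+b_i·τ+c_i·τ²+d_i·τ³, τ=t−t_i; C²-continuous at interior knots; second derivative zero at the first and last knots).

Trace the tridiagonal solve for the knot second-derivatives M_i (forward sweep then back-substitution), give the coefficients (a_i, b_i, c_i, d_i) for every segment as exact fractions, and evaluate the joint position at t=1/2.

  seg 0: a=-4 b=146/15 c=0 d=-56/15
  seg 1: a=2 b=-22/15 c=-56/5 d=20/3
  seg 2: a=-4 b=-58/15 c=44/5 d=-44/15
S(1/2) = 2/5

Δ: Δ0=6, Δ1=-6, Δ2=2
row 1: diag=4, rhs=-72; c'=1/4, d'=-18
row 2: denom=4−1·1/4=15/4; d'=(48−1·-18)/(15/4)=88/5
back: M2=88/5
back: M1=-18−1/4·88/5=-112/5
M: M0=0, M1=-112/5, M2=88/5, M3=0
seg 0: a=-4, c=M0/2=0, d=(M1−M0)/(6·1)=-56/15, b=Δ0−h0·(2M0+M1)/6=146/15
seg 1: a=2, c=M1/2=-56/5, d=(M2−M1)/(6·1)=20/3, b=Δ1−h1·(2M1+M2)/6=-22/15
seg 2: a=-4, c=M2/2=44/5, d=(M3−M2)/(6·1)=-44/15, b=Δ2−h2·(2M2+M3)/6=-58/15
t_q=1/2 → seg 0, τ=1/2; S=-4+146/15·τ+0·τ²+-56/15·τ³=2/5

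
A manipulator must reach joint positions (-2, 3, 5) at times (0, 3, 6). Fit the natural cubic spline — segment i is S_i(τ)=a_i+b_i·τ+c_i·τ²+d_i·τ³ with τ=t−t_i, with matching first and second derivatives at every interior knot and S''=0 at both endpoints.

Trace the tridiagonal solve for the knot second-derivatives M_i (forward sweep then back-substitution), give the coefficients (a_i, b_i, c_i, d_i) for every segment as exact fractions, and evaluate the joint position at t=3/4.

  seg 0: a=-2 b=23/12 c=0 d=-1/36
  seg 1: a=3 b=7/6 c=-1/4 d=1/36
S(3/4) = -147/256

Δ: Δ0=5/3, Δ1=2/3
row 1: diag=12, rhs=-6; c'=1/4, d'=-1/2
back: M1=-1/2
M: M0=0, M1=-1/2, M2=0
seg 0: a=-2, c=M0/2=0, d=(M1−M0)/(6·3)=-1/36, b=Δ0−h0·(2M0+M1)/6=23/12
seg 1: a=3, c=M1/2=-1/4, d=(M2−M1)/(6·3)=1/36, b=Δ1−h1·(2M1+M2)/6=7/6
t_q=3/4 → seg 0, τ=3/4; S=-2+23/12·τ+0·τ²+-1/36·τ³=-147/256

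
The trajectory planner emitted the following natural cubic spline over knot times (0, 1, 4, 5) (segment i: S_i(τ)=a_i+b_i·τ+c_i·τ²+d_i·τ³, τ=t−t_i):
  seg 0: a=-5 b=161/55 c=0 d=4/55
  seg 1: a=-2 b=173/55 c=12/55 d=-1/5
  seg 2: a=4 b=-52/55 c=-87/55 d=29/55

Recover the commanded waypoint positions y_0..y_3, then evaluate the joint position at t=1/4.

y_0=-5 y_1=-2 y_2=4 y_3=2
S(1/4) = -751/176

y_0 = S_0(0) = a_0 = -5
y_1 = S_1(0) = a_1 = -2
y_2 = S_2(0) = a_2 = 4
y_3 = S_2(1) = 2
t_q=1/4 is in segment 0 (τ=1/4); S_0(τ)=-751/176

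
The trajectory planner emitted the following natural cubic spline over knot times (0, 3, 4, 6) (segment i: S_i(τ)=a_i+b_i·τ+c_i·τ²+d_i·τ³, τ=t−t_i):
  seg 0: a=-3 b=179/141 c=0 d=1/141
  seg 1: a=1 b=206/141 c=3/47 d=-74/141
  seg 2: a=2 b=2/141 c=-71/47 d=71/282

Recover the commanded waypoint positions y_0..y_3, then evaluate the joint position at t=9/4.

y_0=-3 y_1=1 y_2=2 y_3=-2
S(9/4) = -189/3008

y_0 = S_0(0) = a_0 = -3
y_1 = S_1(0) = a_1 = 1
y_2 = S_2(0) = a_2 = 2
y_3 = S_2(2) = -2
t_q=9/4 is in segment 0 (τ=9/4); S_0(τ)=-189/3008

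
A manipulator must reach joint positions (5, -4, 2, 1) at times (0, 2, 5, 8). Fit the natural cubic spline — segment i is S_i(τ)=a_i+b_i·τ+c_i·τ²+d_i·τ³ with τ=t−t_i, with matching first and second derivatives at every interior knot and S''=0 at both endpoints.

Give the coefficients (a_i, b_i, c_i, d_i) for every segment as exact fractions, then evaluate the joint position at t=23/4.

Δ: Δ0=-9/2, Δ1=2, Δ2=-1/3
row 1: diag=10, rhs=39; c'=3/10, d'=39/10
row 2: denom=12−3·3/10=111/10; d'=(-14−3·39/10)/(111/10)=-257/111
back: M2=-257/111
back: M1=39/10−3/10·-257/111=170/37
M: M0=0, M1=170/37, M2=-257/111, M3=0
seg 0: a=5, c=M0/2=0, d=(M1−M0)/(6·2)=85/222, b=Δ0−h0·(2M0+M1)/6=-1339/222
seg 1: a=-4, c=M1/2=85/37, d=(M2−M1)/(6·3)=-767/1998, b=Δ1−h1·(2M1+M2)/6=-319/222
seg 2: a=2, c=M2/2=-257/222, d=(M3−M2)/(6·3)=257/1998, b=Δ2−h2·(2M2+M3)/6=220/111
t_q=23/4 → seg 2, τ=3/4; S=2+220/111·τ+-257/222·τ²+257/1998·τ³=13685/4736

  seg 0: a=5 b=-1339/222 c=0 d=85/222
  seg 1: a=-4 b=-319/222 c=85/37 d=-767/1998
  seg 2: a=2 b=220/111 c=-257/222 d=257/1998
S(23/4) = 13685/4736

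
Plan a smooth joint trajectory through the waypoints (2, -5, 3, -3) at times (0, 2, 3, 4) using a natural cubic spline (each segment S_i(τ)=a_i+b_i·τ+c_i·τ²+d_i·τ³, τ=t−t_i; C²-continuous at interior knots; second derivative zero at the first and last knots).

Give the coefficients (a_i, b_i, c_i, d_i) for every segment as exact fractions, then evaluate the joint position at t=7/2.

Δ: Δ0=-7/2, Δ1=8, Δ2=-6
row 1: diag=6, rhs=69; c'=1/6, d'=23/2
row 2: denom=4−1·1/6=23/6; d'=(-84−1·23/2)/(23/6)=-573/23
back: M2=-573/23
back: M1=23/2−1/6·-573/23=360/23
M: M0=0, M1=360/23, M2=-573/23, M3=0
seg 0: a=2, c=M0/2=0, d=(M1−M0)/(6·2)=30/23, b=Δ0−h0·(2M0+M1)/6=-401/46
seg 1: a=-5, c=M1/2=180/23, d=(M2−M1)/(6·1)=-311/46, b=Δ1−h1·(2M1+M2)/6=319/46
seg 2: a=3, c=M2/2=-573/46, d=(M3−M2)/(6·1)=191/46, b=Δ2−h2·(2M2+M3)/6=53/23
t_q=7/2 → seg 2, τ=1/2; S=3+53/23·τ+-573/46·τ²+191/46·τ³=573/368

  seg 0: a=2 b=-401/46 c=0 d=30/23
  seg 1: a=-5 b=319/46 c=180/23 d=-311/46
  seg 2: a=3 b=53/23 c=-573/46 d=191/46
S(7/2) = 573/368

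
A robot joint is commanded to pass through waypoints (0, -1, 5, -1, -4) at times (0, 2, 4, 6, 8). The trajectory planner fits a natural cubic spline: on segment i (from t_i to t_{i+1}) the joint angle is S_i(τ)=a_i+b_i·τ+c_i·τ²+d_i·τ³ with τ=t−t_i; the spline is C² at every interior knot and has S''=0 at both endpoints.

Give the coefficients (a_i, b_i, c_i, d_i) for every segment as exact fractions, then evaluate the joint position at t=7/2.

  seg 0: a=0 b=-53/28 c=0 d=39/112
  seg 1: a=-1 b=16/7 c=117/56 d=-97/112
  seg 2: a=5 b=1/4 c=-87/28 d=83/112
  seg 3: a=-1 b=-23/7 c=75/56 d=-25/112
S(7/2) = 3769/896

Δ: Δ0=-1/2, Δ1=3, Δ2=-3, Δ3=-3/2
row 1: diag=8, rhs=21; c'=1/4, d'=21/8
row 2: denom=8−2·1/4=15/2; d'=(-36−2·21/8)/(15/2)=-11/2
row 3: denom=8−2·4/15=112/15; d'=(9−2·-11/2)/(112/15)=75/28
back: M3=75/28
back: M2=-11/2−4/15·75/28=-87/14
back: M1=21/8−1/4·-87/14=117/28
M: M0=0, M1=117/28, M2=-87/14, M3=75/28, M4=0
seg 0: a=0, c=M0/2=0, d=(M1−M0)/(6·2)=39/112, b=Δ0−h0·(2M0+M1)/6=-53/28
seg 1: a=-1, c=M1/2=117/56, d=(M2−M1)/(6·2)=-97/112, b=Δ1−h1·(2M1+M2)/6=16/7
seg 2: a=5, c=M2/2=-87/28, d=(M3−M2)/(6·2)=83/112, b=Δ2−h2·(2M2+M3)/6=1/4
seg 3: a=-1, c=M3/2=75/56, d=(M4−M3)/(6·2)=-25/112, b=Δ3−h3·(2M3+M4)/6=-23/7
t_q=7/2 → seg 1, τ=3/2; S=-1+16/7·τ+117/56·τ²+-97/112·τ³=3769/896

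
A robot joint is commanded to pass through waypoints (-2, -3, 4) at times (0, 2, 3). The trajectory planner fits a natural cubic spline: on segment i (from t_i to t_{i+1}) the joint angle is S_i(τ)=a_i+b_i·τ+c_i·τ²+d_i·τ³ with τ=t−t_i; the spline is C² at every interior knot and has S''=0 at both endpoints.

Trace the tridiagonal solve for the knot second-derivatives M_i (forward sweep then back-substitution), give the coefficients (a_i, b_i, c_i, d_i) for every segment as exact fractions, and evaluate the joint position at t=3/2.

Δ: Δ0=-1/2, Δ1=7
row 1: diag=6, rhs=45; c'=1/6, d'=15/2
back: M1=15/2
M: M0=0, M1=15/2, M2=0
seg 0: a=-2, c=M0/2=0, d=(M1−M0)/(6·2)=5/8, b=Δ0−h0·(2M0+M1)/6=-3
seg 1: a=-3, c=M1/2=15/4, d=(M2−M1)/(6·1)=-5/4, b=Δ1−h1·(2M1+M2)/6=9/2
t_q=3/2 → seg 0, τ=3/2; S=-2+-3·τ+0·τ²+5/8·τ³=-281/64

  seg 0: a=-2 b=-3 c=0 d=5/8
  seg 1: a=-3 b=9/2 c=15/4 d=-5/4
S(3/2) = -281/64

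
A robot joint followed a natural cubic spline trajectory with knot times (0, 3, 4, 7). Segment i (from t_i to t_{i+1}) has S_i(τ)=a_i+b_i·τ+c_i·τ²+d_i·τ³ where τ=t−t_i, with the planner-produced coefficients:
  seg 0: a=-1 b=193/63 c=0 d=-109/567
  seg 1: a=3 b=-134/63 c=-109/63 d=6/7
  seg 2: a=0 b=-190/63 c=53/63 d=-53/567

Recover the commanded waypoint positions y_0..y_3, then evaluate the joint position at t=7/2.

y_0=-1 y_1=3 y_2=0 y_3=-4
S(7/2) = 29/18

y_0 = S_0(0) = a_0 = -1
y_1 = S_1(0) = a_1 = 3
y_2 = S_2(0) = a_2 = 0
y_3 = S_2(3) = -4
t_q=7/2 is in segment 1 (τ=1/2); S_1(τ)=29/18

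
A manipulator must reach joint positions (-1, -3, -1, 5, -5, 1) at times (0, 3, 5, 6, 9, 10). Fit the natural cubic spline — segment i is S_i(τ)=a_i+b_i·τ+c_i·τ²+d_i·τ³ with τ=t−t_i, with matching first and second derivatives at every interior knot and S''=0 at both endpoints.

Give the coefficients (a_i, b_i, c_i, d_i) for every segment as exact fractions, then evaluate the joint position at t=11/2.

Δ: Δ0=-2/3, Δ1=1, Δ2=6, Δ3=-10/3, Δ4=6
row 1: diag=10, rhs=10; c'=1/5, d'=1
row 2: denom=6−2·1/5=28/5; d'=(30−2·1)/(28/5)=5
row 3: denom=8−1·5/28=219/28; d'=(-56−1·5)/(219/28)=-1708/219
row 4: denom=8−3·28/73=500/73; d'=(56−3·-1708/219)/(500/73)=1449/125
back: M4=1449/125
back: M3=-1708/219−28/73·1449/125=-4592/375
back: M2=5−5/28·-4592/375=539/75
back: M1=1−1/5·539/75=-164/375
M: M0=0, M1=-164/375, M2=539/75, M3=-4592/375, M4=1449/125, M5=0
seg 0: a=-1, c=M0/2=0, d=(M1−M0)/(6·3)=-82/3375, b=Δ0−h0·(2M0+M1)/6=-56/125
seg 1: a=-3, c=M1/2=-82/375, d=(M2−M1)/(6·2)=953/1500, b=Δ1−h1·(2M1+M2)/6=-138/125
seg 2: a=-1, c=M2/2=539/150, d=(M3−M2)/(6·1)=-2429/750, b=Δ2−h2·(2M2+M3)/6=2117/375
seg 3: a=5, c=M3/2=-2296/375, d=(M4−M3)/(6·3)=8939/6750, b=Δ3−h3·(2M3+M4)/6=779/250
seg 4: a=-5, c=M4/2=1449/250, d=(M5−M4)/(6·1)=-483/250, b=Δ4−h4·(2M4+M5)/6=267/125
t_q=11/2 → seg 2, τ=1/2; S=-1+2117/375·τ+539/150·τ²+-2429/750·τ³=13897/6000

  seg 0: a=-1 b=-56/125 c=0 d=-82/3375
  seg 1: a=-3 b=-138/125 c=-82/375 d=953/1500
  seg 2: a=-1 b=2117/375 c=539/150 d=-2429/750
  seg 3: a=5 b=779/250 c=-2296/375 d=8939/6750
  seg 4: a=-5 b=267/125 c=1449/250 d=-483/250
S(11/2) = 13897/6000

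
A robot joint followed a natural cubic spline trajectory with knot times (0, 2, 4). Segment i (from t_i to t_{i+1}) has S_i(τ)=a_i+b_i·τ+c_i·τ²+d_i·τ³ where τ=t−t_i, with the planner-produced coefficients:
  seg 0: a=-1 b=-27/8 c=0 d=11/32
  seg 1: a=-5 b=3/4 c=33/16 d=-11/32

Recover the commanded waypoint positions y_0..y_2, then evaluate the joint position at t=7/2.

y_0 = S_0(0) = a_0 = -1
y_1 = S_1(0) = a_1 = -5
y_2 = S_1(2) = 2
t_q=7/2 is in segment 1 (τ=3/2); S_1(τ)=-101/256

y_0=-1 y_1=-5 y_2=2
S(7/2) = -101/256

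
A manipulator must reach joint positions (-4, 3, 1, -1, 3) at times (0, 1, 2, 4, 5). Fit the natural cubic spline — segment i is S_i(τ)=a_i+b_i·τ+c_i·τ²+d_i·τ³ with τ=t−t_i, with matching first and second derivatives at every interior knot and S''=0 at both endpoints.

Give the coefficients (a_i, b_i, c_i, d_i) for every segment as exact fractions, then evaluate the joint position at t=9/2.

Δ: Δ0=7, Δ1=-2, Δ2=-1, Δ3=4
row 1: diag=4, rhs=-54; c'=1/4, d'=-27/2
row 2: denom=6−1·1/4=23/4; d'=(6−1·-27/2)/(23/4)=78/23
row 3: denom=6−2·8/23=122/23; d'=(30−2·78/23)/(122/23)=267/61
back: M3=267/61
back: M2=78/23−8/23·267/61=114/61
back: M1=-27/2−1/4·114/61=-852/61
M: M0=0, M1=-852/61, M2=114/61, M3=267/61, M4=0
seg 0: a=-4, c=M0/2=0, d=(M1−M0)/(6·1)=-142/61, b=Δ0−h0·(2M0+M1)/6=569/61
seg 1: a=3, c=M1/2=-426/61, d=(M2−M1)/(6·1)=161/61, b=Δ1−h1·(2M1+M2)/6=143/61
seg 2: a=1, c=M2/2=57/61, d=(M3−M2)/(6·2)=51/244, b=Δ2−h2·(2M2+M3)/6=-226/61
seg 3: a=-1, c=M3/2=267/122, d=(M4−M3)/(6·1)=-89/122, b=Δ3−h3·(2M3+M4)/6=155/61
t_q=9/2 → seg 3, τ=1/2; S=-1+155/61·τ+267/122·τ²+-89/122·τ³=709/976

  seg 0: a=-4 b=569/61 c=0 d=-142/61
  seg 1: a=3 b=143/61 c=-426/61 d=161/61
  seg 2: a=1 b=-226/61 c=57/61 d=51/244
  seg 3: a=-1 b=155/61 c=267/122 d=-89/122
S(9/2) = 709/976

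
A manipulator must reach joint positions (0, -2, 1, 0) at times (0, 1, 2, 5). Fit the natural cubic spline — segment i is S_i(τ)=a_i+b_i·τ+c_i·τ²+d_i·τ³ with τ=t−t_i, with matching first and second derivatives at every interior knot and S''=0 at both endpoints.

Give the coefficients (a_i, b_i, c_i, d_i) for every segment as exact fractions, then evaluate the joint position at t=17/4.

Δ: Δ0=-2, Δ1=3, Δ2=-1/3
row 1: diag=4, rhs=30; c'=1/4, d'=15/2
row 2: denom=8−1·1/4=31/4; d'=(-20−1·15/2)/(31/4)=-110/31
back: M2=-110/31
back: M1=15/2−1/4·-110/31=260/31
M: M0=0, M1=260/31, M2=-110/31, M3=0
seg 0: a=0, c=M0/2=0, d=(M1−M0)/(6·1)=130/93, b=Δ0−h0·(2M0+M1)/6=-316/93
seg 1: a=-2, c=M1/2=130/31, d=(M2−M1)/(6·1)=-185/93, b=Δ1−h1·(2M1+M2)/6=74/93
seg 2: a=1, c=M2/2=-55/31, d=(M3−M2)/(6·3)=55/279, b=Δ2−h2·(2M2+M3)/6=299/93
t_q=17/4 → seg 2, τ=9/4; S=1+299/93·τ+-55/31·τ²+55/279·τ³=2971/1984

  seg 0: a=0 b=-316/93 c=0 d=130/93
  seg 1: a=-2 b=74/93 c=130/31 d=-185/93
  seg 2: a=1 b=299/93 c=-55/31 d=55/279
S(17/4) = 2971/1984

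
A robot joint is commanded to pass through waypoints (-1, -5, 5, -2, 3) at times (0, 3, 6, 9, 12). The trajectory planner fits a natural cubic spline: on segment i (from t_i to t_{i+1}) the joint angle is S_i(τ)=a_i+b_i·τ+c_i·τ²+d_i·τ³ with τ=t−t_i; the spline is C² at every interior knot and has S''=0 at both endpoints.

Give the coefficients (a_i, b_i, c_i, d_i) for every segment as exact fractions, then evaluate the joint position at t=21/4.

  seg 0: a=-1 b=-257/84 c=0 d=145/756
  seg 1: a=-5 b=89/42 c=145/84 d=-37/84
  seg 2: a=5 b=7/12 c=-47/21 d=319/756
  seg 3: a=-2 b=-61/42 c=131/84 d=-131/756
S(21/4) = 6253/1792

Δ: Δ0=-4/3, Δ1=10/3, Δ2=-7/3, Δ3=5/3
row 1: diag=12, rhs=28; c'=1/4, d'=7/3
row 2: denom=12−3·1/4=45/4; d'=(-34−3·7/3)/(45/4)=-164/45
row 3: denom=12−3·4/15=56/5; d'=(24−3·-164/45)/(56/5)=131/42
back: M3=131/42
back: M2=-164/45−4/15·131/42=-94/21
back: M1=7/3−1/4·-94/21=145/42
M: M0=0, M1=145/42, M2=-94/21, M3=131/42, M4=0
seg 0: a=-1, c=M0/2=0, d=(M1−M0)/(6·3)=145/756, b=Δ0−h0·(2M0+M1)/6=-257/84
seg 1: a=-5, c=M1/2=145/84, d=(M2−M1)/(6·3)=-37/84, b=Δ1−h1·(2M1+M2)/6=89/42
seg 2: a=5, c=M2/2=-47/21, d=(M3−M2)/(6·3)=319/756, b=Δ2−h2·(2M2+M3)/6=7/12
seg 3: a=-2, c=M3/2=131/84, d=(M4−M3)/(6·3)=-131/756, b=Δ3−h3·(2M3+M4)/6=-61/42
t_q=21/4 → seg 1, τ=9/4; S=-5+89/42·τ+145/84·τ²+-37/84·τ³=6253/1792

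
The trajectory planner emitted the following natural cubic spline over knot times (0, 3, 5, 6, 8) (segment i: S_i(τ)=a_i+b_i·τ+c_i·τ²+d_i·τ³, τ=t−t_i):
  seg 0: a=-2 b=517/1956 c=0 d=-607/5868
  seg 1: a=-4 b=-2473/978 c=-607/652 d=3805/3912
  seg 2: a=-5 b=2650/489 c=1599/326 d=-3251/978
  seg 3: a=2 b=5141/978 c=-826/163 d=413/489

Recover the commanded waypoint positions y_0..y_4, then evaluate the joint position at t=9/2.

y_0 = S_0(0) = a_0 = -2
y_1 = S_1(0) = a_1 = -4
y_2 = S_2(0) = a_2 = -5
y_3 = S_3(0) = a_3 = 2
y_4 = S_3(2) = -1
t_q=9/2 is in segment 1 (τ=3/2); S_1(τ)=-68903/10432

y_0=-2 y_1=-4 y_2=-5 y_3=2 y_4=-1
S(9/2) = -68903/10432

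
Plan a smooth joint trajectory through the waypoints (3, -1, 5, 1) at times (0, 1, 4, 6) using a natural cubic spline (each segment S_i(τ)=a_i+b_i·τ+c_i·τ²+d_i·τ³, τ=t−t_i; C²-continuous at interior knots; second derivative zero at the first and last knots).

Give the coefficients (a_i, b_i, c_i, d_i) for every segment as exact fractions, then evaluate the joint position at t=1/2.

  seg 0: a=3 b=-356/71 c=0 d=72/71
  seg 1: a=-1 b=-140/71 c=216/71 d=-122/213
  seg 2: a=5 b=58/71 c=-150/71 d=25/71
S(1/2) = 44/71

Δ: Δ0=-4, Δ1=2, Δ2=-2
row 1: diag=8, rhs=36; c'=3/8, d'=9/2
row 2: denom=10−3·3/8=71/8; d'=(-24−3·9/2)/(71/8)=-300/71
back: M2=-300/71
back: M1=9/2−3/8·-300/71=432/71
M: M0=0, M1=432/71, M2=-300/71, M3=0
seg 0: a=3, c=M0/2=0, d=(M1−M0)/(6·1)=72/71, b=Δ0−h0·(2M0+M1)/6=-356/71
seg 1: a=-1, c=M1/2=216/71, d=(M2−M1)/(6·3)=-122/213, b=Δ1−h1·(2M1+M2)/6=-140/71
seg 2: a=5, c=M2/2=-150/71, d=(M3−M2)/(6·2)=25/71, b=Δ2−h2·(2M2+M3)/6=58/71
t_q=1/2 → seg 0, τ=1/2; S=3+-356/71·τ+0·τ²+72/71·τ³=44/71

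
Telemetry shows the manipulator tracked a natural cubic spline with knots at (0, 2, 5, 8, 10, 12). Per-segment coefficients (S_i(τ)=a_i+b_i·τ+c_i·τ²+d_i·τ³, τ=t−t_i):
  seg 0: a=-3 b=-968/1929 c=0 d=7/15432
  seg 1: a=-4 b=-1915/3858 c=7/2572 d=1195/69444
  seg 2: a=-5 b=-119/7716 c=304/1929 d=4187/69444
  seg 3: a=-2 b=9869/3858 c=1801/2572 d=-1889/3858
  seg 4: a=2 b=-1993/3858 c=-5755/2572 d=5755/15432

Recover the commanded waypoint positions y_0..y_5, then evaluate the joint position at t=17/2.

y_0 = S_0(0) = a_0 = -3
y_1 = S_1(0) = a_1 = -4
y_2 = S_2(0) = a_2 = -5
y_3 = S_3(0) = a_3 = -2
y_4 = S_4(0) = a_4 = 2
y_5 = S_4(2) = -5
t_q=17/2 is in segment 3 (τ=1/2); S_3(τ)=-3123/5144

y_0=-3 y_1=-4 y_2=-5 y_3=-2 y_4=2 y_5=-5
S(17/2) = -3123/5144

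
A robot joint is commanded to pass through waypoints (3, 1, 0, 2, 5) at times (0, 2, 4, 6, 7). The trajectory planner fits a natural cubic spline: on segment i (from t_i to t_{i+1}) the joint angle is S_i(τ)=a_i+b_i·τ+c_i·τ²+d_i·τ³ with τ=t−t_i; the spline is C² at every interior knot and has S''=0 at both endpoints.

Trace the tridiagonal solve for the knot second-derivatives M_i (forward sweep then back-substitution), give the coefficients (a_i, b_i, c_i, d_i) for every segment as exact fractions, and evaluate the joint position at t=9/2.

  seg 0: a=3 b=-44/41 c=0 d=3/164
  seg 1: a=1 b=-35/41 c=9/82 d=11/328
  seg 2: a=0 b=-1/82 c=51/164 d=4/41
  seg 3: a=2 b=197/82 c=147/164 d=-49/164
S(9/2) = 55/656

Δ: Δ0=-1, Δ1=-1/2, Δ2=1, Δ3=3
row 1: diag=8, rhs=3; c'=1/4, d'=3/8
row 2: denom=8−2·1/4=15/2; d'=(9−2·3/8)/(15/2)=11/10
row 3: denom=6−2·4/15=82/15; d'=(12−2·11/10)/(82/15)=147/82
back: M3=147/82
back: M2=11/10−4/15·147/82=51/82
back: M1=3/8−1/4·51/82=9/41
M: M0=0, M1=9/41, M2=51/82, M3=147/82, M4=0
seg 0: a=3, c=M0/2=0, d=(M1−M0)/(6·2)=3/164, b=Δ0−h0·(2M0+M1)/6=-44/41
seg 1: a=1, c=M1/2=9/82, d=(M2−M1)/(6·2)=11/328, b=Δ1−h1·(2M1+M2)/6=-35/41
seg 2: a=0, c=M2/2=51/164, d=(M3−M2)/(6·2)=4/41, b=Δ2−h2·(2M2+M3)/6=-1/82
seg 3: a=2, c=M3/2=147/164, d=(M4−M3)/(6·1)=-49/164, b=Δ3−h3·(2M3+M4)/6=197/82
t_q=9/2 → seg 2, τ=1/2; S=0+-1/82·τ+51/164·τ²+4/41·τ³=55/656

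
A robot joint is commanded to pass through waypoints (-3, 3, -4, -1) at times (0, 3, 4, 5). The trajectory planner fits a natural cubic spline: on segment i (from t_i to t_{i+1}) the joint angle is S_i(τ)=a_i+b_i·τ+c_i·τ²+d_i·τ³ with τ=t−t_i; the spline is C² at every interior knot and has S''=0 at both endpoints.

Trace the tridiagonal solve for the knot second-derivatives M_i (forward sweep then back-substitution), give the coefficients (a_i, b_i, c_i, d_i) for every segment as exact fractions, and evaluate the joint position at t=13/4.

Δ: Δ0=2, Δ1=-7, Δ2=3
row 1: diag=8, rhs=-54; c'=1/8, d'=-27/4
row 2: denom=4−1·1/8=31/8; d'=(60−1·-27/4)/(31/8)=534/31
back: M2=534/31
back: M1=-27/4−1/8·534/31=-276/31
M: M0=0, M1=-276/31, M2=534/31, M3=0
seg 0: a=-3, c=M0/2=0, d=(M1−M0)/(6·3)=-46/93, b=Δ0−h0·(2M0+M1)/6=200/31
seg 1: a=3, c=M1/2=-138/31, d=(M2−M1)/(6·1)=135/31, b=Δ1−h1·(2M1+M2)/6=-214/31
seg 2: a=-4, c=M2/2=267/31, d=(M3−M2)/(6·1)=-89/31, b=Δ2−h2·(2M2+M3)/6=-85/31
t_q=13/4 → seg 1, τ=1/4; S=3+-214/31·τ+-138/31·τ²+135/31·τ³=2111/1984

  seg 0: a=-3 b=200/31 c=0 d=-46/93
  seg 1: a=3 b=-214/31 c=-138/31 d=135/31
  seg 2: a=-4 b=-85/31 c=267/31 d=-89/31
S(13/4) = 2111/1984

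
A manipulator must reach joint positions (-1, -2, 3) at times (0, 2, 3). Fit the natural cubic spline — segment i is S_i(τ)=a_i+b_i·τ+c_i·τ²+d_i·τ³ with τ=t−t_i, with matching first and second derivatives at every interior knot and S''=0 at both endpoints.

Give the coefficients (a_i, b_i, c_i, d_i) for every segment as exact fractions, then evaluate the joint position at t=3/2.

  seg 0: a=-1 b=-7/3 c=0 d=11/24
  seg 1: a=-2 b=19/6 c=11/4 d=-11/12
S(3/2) = -189/64

Δ: Δ0=-1/2, Δ1=5
row 1: diag=6, rhs=33; c'=1/6, d'=11/2
back: M1=11/2
M: M0=0, M1=11/2, M2=0
seg 0: a=-1, c=M0/2=0, d=(M1−M0)/(6·2)=11/24, b=Δ0−h0·(2M0+M1)/6=-7/3
seg 1: a=-2, c=M1/2=11/4, d=(M2−M1)/(6·1)=-11/12, b=Δ1−h1·(2M1+M2)/6=19/6
t_q=3/2 → seg 0, τ=3/2; S=-1+-7/3·τ+0·τ²+11/24·τ³=-189/64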